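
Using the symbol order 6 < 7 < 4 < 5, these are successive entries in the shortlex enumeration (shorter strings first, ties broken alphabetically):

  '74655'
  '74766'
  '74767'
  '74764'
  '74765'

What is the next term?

74776

Treat 74765 as a base-4 numeral over the given alphabet and add one, carrying through any trailing 5's.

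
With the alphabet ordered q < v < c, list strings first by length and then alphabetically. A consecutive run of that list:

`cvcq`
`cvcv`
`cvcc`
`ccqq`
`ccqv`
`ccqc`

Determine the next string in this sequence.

ccvq

Treat ccqc as a base-3 numeral over the given alphabet and add one, carrying through any trailing c's.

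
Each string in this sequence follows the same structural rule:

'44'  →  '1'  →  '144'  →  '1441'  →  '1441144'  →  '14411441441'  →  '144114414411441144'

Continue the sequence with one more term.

From term 3 onward, concatenate the last term with the second-to-last: 1·44 = 144, 144·1 = 1441, …
So term 8 is 144114414411441144·14411441441.

14411441441144114414411441441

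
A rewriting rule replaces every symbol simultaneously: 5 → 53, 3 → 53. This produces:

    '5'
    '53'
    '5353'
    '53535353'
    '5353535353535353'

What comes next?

Rewriting the 16 symbols of 5353535353535353 one by one yields 53 53 53 53 53 53 53 53 53 53 53 53 53 53 53 53; concatenated:

53535353535353535353535353535353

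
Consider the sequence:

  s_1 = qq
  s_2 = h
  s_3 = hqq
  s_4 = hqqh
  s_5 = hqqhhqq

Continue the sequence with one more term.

hqqhhqqhqqh

Each term (from the third on) is the previous term followed by the one before it: term 3 = h·qq = hqq.
The next term joins hqqhhqq and hqqh.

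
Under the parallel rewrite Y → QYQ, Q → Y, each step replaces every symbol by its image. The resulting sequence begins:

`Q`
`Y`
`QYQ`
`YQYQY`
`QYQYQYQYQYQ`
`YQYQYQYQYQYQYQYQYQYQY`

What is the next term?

QYQYQYQYQYQYQYQYQYQYQYQYQYQYQYQYQYQYQYQYQYQ

Applying the rule to each of the 21 symbols of YQYQYQYQYQYQYQYQYQYQY gives the pieces QYQ Y QYQ Y QYQ Y QYQ Y QYQ Y QYQ Y QYQ Y QYQ Y QYQ Y QYQ Y QYQ, which concatenate to the answer.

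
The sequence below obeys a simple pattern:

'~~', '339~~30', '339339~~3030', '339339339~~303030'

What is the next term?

339339339339~~30303030

s(k+1) = 339·s(k)·30, so each term gains 339 as a prefix and 30 as a suffix.
So the next term is 339·339339339~~303030·30.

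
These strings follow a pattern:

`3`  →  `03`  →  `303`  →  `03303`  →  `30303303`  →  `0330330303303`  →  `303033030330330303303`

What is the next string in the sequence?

0330330303303303033030330330303303

Each term (from the third on) is the two preceding terms concatenated in order: term 3 = 3·03 = 303.
Continuing: 0330330303303 · 303033030330330303303 gives term 8.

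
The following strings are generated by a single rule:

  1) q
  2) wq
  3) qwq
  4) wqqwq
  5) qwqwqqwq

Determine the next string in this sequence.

This is a Fibonacci-style word recurrence s(k) = s(k−2)·s(k−1): e.g. q·wq = qwq.
Continuing: wqqwq · qwqwqqwq gives term 6.

wqqwqqwqwqqwq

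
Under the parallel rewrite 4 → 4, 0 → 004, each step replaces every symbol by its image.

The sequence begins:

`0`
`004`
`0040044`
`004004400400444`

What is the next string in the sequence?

Rewriting the 15 symbols of 004004400400444 one by one yields 004 004 4 004 004 4 4 004 004 4 004 004 4 4 4; concatenated:

0040044004004440040044004004444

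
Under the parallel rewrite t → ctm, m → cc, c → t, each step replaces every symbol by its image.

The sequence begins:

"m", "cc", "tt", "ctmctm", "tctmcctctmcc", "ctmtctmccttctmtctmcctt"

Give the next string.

Replace each of the 22 characters of ctmtctmccttctmtctmcctt in place — t ctm cc ctm t ctm cc t t ctm ctm t ctm cc ctm t ctm cc t t ctm ctm — and concatenate.

tctmccctmtctmccttctmctmtctmccctmtctmccttctmctm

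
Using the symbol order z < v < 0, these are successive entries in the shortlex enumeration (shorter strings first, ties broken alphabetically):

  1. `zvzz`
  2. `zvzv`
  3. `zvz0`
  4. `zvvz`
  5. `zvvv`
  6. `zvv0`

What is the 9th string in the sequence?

zv00

Advancing 3 positions from zvv0 through zvv0 → zv0z → zv0v reaches term 9.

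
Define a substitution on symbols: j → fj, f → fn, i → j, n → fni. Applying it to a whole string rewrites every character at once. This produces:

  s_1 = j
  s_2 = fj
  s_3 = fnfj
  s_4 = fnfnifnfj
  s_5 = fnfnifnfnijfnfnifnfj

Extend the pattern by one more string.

fnfnifnfnijfnfnifnfnijfjfnfnifnfnijfnfnifnfj

Replace each of the 20 characters of fnfnifnfnijfnfnifnfj in place — fn fni fn fni j fn fni fn fni j fj fn fni fn fni j fn fni fn fj — and concatenate.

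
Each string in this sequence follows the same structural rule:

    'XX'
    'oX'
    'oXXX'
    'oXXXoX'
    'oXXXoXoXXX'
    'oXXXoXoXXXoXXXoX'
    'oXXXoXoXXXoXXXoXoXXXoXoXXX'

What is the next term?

This is a Fibonacci-style word recurrence s(k) = s(k−1)·s(k−2): e.g. oX·XX = oXXX.
The next term joins oXXXoXoXXXoXXXoXoXXXoXoXXX and oXXXoXoXXXoXXXoX.

oXXXoXoXXXoXXXoXoXXXoXoXXXoXXXoXoXXXoXXXoX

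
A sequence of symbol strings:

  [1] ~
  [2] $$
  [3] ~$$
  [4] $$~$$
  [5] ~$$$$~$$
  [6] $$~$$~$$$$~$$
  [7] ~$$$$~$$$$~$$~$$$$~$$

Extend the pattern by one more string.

From term 3 onward, concatenate the second-to-last term with the last: ~·$$ = ~$$, $$·~$$ = $$~$$, …
Continuing: $$~$$~$$$$~$$ · ~$$$$~$$$$~$$~$$$$~$$ gives term 8.

$$~$$~$$$$~$$~$$$$~$$$$~$$~$$$$~$$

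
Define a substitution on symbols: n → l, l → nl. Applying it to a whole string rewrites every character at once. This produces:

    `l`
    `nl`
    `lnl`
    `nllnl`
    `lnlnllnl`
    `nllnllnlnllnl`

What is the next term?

Replace each of the 13 characters of nllnllnlnllnl in place — l nl nl l nl nl l nl l nl nl l nl — and concatenate.

lnlnllnlnllnllnlnllnl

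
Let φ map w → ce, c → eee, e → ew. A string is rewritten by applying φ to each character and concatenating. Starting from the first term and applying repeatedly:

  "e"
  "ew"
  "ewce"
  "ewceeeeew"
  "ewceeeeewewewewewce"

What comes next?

ewceeeeewewewewewceewceewceewceewceeeeew

Replace each of the 19 characters of ewceeeeewewewewewce in place — ew ce eee ew ew ew ew ew ce ew ce ew ce ew ce ew ce eee ew — and concatenate.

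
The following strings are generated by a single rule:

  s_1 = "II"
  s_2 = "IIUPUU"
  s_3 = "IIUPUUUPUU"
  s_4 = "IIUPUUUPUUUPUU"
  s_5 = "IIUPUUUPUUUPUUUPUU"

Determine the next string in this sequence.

Each term is the previous one with UPUU appended.
One more step from IIUPUUUPUUUPUUUPUU gives the answer.

IIUPUUUPUUUPUUUPUUUPUU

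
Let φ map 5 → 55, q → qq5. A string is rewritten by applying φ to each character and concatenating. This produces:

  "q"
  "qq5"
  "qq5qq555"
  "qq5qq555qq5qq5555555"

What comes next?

qq5qq555qq5qq5555555qq5qq555qq5qq555555555555555

φ(qq5qq555qq5qq5555555) expands symbol-by-symbol to qq5 qq5 55 qq5 qq5 55 55 55 qq5 qq5 55 qq5 qq5 55 55 55 55 55 55 55; joining the 20 pieces gives the next term.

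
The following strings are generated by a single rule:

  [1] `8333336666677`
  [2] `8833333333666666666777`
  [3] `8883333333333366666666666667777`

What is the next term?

Each string has the form 8^{n} 3^{3n+2} 6^{4n+1} 7^{n+1} (n = 1, 2, …).
Setting n = 4 gives 4, 14, 17, 5 characters in each block.

8888333333333333336666666666666666677777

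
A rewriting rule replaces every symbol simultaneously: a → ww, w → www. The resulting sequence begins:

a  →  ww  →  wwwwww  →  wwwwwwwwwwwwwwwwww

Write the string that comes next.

Replace each of the 18 characters of wwwwwwwwwwwwwwwwww in place — www www www www www www www www www www www www www www www www www www — and concatenate.

wwwwwwwwwwwwwwwwwwwwwwwwwwwwwwwwwwwwwwwwwwwwwwwwwwwwww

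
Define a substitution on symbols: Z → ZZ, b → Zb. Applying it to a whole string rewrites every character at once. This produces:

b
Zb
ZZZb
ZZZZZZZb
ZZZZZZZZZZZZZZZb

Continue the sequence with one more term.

ZZZZZZZZZZZZZZZZZZZZZZZZZZZZZZZb

Replace each of the 16 characters of ZZZZZZZZZZZZZZZb in place — ZZ ZZ ZZ ZZ ZZ ZZ ZZ ZZ ZZ ZZ ZZ ZZ ZZ ZZ ZZ Zb — and concatenate.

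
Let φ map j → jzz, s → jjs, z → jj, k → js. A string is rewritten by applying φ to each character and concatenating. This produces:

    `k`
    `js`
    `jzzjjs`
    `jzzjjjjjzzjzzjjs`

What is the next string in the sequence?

Rewriting the 16 symbols of jzzjjjjjzzjzzjjs one by one yields jzz jj jj jzz jzz jzz jzz jzz jj jj jzz jj jj jzz jzz jjs; concatenated:

jzzjjjjjzzjzzjzzjzzjzzjjjjjzzjjjjjzzjzzjjs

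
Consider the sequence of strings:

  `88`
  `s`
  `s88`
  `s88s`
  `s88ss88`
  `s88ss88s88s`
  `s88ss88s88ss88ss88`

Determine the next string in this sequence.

Each term (from the third on) is the previous term followed by the one before it: term 3 = s·88 = s88.
So term 8 is s88ss88s88ss88ss88·s88ss88s88s.

s88ss88s88ss88ss88s88ss88s88s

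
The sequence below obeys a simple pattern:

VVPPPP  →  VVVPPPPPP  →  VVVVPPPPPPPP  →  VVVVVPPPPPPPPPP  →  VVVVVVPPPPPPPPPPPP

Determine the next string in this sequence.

Each string has the form V^{n} P^{2n}, where the shown terms are n = 2, 3, 4, 5, 6.
For the next term, n = 7, so the run lengths are 7, 14.

VVVVVVVPPPPPPPPPPPPPP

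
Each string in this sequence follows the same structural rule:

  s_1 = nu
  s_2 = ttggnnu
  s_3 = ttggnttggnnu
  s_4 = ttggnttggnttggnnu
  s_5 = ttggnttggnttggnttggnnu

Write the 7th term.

ttggnttggnttggnttggnttggnttggnnu

The strings grow by a fixed prefix ttggn each time.
From ttggnttggnttggnttggnnu, 2 further steps: ttggnttggnttggnttggnnu → ttggnttggnttggnttggnttggnnu → (answer).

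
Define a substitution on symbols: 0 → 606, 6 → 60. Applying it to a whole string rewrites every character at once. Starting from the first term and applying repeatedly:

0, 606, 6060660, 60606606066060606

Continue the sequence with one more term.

Rewriting the 17 symbols of 60606606066060606 one by one yields 60 606 60 606 60 60 606 60 606 60 60 606 60 606 60 606 60; concatenated:

60606606066060606606066060606606066060660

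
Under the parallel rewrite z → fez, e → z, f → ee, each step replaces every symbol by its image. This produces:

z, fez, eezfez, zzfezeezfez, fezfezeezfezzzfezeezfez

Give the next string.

eezfezeezfezzzfezeezfezfezfezeezfezzzfezeezfez

φ(fezfezeezfezzzfezeezfez) expands symbol-by-symbol to ee z fez ee z fez z z fez ee z fez fez fez ee z fez z z fez ee z fez; joining the 23 pieces gives the next term.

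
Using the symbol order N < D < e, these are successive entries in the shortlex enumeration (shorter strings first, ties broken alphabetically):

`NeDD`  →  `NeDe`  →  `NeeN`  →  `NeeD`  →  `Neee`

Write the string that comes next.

DNNN

The successor of Neee increments the rightmost position that isn't already e and resets every position after it to N.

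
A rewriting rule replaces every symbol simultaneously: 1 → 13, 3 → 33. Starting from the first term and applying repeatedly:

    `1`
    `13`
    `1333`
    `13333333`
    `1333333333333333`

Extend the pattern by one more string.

Replace each of the 16 characters of 1333333333333333 in place — 13 33 33 33 33 33 33 33 33 33 33 33 33 33 33 33 — and concatenate.

13333333333333333333333333333333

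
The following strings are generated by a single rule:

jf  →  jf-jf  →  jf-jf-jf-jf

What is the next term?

Every step duplicates the string with '-' between the halves.
One more doubling of jf-jf-jf-jf gives the answer.

jf-jf-jf-jf-jf-jf-jf-jf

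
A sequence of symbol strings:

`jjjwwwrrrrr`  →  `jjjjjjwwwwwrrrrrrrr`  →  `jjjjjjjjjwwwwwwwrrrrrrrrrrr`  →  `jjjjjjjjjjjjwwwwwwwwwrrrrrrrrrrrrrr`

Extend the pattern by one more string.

jjjjjjjjjjjjjjjwwwwwwwwwwwrrrrrrrrrrrrrrrrr

Reading off run lengths: j runs 3, 6, 9, 12; w runs 3, 5, 7, 9; r runs 5, 8, 11, 14 — each is linear in n (n = 1, 2, …).
Setting n = 5 gives 15, 11, 17 characters in each block.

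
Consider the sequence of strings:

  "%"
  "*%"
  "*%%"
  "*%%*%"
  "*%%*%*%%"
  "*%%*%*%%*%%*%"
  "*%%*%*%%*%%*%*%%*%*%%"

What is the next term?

This is a Fibonacci-style word recurrence s(k) = s(k−1)·s(k−2): e.g. *%·% = *%%.
Continuing: *%%*%*%%*%%*%*%%*%*%% · *%%*%*%%*%%*% gives term 8.

*%%*%*%%*%%*%*%%*%*%%*%%*%*%%*%%*%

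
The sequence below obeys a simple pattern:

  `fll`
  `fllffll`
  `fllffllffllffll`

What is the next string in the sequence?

fllffllffllffllffllffllffllffll

Each string is two copies of the previous one joined by 'f'.
So the next term is two copies of fllffllffllffll with 'f' between the halves.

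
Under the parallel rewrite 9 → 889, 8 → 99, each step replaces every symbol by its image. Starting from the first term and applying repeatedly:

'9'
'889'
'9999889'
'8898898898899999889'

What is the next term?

Applying the rule to each of the 19 symbols of 8898898898899999889 gives the pieces 99 99 889 99 99 889 99 99 889 99 99 889 889 889 889 889 99 99 889, which concatenate to the answer.

99998899999889999988999998898898898898899999889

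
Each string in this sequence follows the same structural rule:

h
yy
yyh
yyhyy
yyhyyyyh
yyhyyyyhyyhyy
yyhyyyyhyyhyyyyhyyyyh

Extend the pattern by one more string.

yyhyyyyhyyhyyyyhyyyyhyyhyyyyhyyhyy

This is a Fibonacci-style word recurrence s(k) = s(k−1)·s(k−2): e.g. yy·h = yyh.
So term 8 is yyhyyyyhyyhyyyyhyyyyh·yyhyyyyhyyhyy.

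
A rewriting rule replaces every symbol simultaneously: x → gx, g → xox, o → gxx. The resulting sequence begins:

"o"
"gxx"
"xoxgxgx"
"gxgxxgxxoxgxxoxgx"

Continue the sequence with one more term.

Rewriting the 17 symbols of gxgxxgxxoxgxxoxgx one by one yields xox gx xox gx gx xox gx gx gxx gx xox gx gx gxx gx xox gx; concatenated:

xoxgxxoxgxgxxoxgxgxgxxgxxoxgxgxgxxgxxoxgx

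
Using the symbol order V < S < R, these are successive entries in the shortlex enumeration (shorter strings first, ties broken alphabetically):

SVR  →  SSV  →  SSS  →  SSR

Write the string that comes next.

SRV

The successor of SSR increments the rightmost position that isn't already R and resets every position after it to V.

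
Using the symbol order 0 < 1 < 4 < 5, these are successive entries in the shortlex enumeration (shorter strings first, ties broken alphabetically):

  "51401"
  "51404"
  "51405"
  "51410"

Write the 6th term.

51414

Continuing the enumeration 2 steps past 51410: 51410 → 51411 → (answer).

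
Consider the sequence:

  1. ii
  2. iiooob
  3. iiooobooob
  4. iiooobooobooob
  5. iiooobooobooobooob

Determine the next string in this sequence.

iiooobooobooobooobooob

Each term is the previous one with ooob appended.
One more step from iiooobooobooobooob gives the answer.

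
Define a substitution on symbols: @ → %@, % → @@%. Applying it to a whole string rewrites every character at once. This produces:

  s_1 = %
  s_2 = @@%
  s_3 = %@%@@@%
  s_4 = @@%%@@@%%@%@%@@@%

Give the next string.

Replace each of the 17 characters of @@%%@@@%%@%@%@@@% in place — %@ %@ @@% @@% %@ %@ %@ @@% @@% %@ @@% %@ @@% %@ %@ %@ @@% — and concatenate.

%@%@@@%@@%%@%@%@@@%@@%%@@@%%@@@%%@%@%@@@%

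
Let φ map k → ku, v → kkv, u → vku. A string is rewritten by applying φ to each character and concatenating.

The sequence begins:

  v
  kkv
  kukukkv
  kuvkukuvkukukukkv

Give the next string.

φ(kuvkukuvkukukukkv) expands symbol-by-symbol to ku vku kkv ku vku ku vku kkv ku vku ku vku ku vku ku ku kkv; joining the 17 pieces gives the next term.

kuvkukkvkuvkukuvkukkvkuvkukuvkukuvkukukukkv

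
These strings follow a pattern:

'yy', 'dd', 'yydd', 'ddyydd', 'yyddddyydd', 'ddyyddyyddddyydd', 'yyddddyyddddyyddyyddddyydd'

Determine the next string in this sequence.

From term 3 onward, concatenate the second-to-last term with the last: yy·dd = yydd, dd·yydd = ddyydd, …
The next term joins ddyyddyyddddyydd and yyddddyyddddyyddyyddddyydd.

ddyyddyyddddyyddyyddddyyddddyyddyyddddyydd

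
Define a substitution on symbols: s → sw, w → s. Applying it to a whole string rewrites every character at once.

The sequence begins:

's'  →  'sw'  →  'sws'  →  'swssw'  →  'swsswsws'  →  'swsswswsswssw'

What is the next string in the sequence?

Applying the rule to each of the 13 symbols of swsswswsswssw gives the pieces sw s sw sw s sw s sw sw s sw sw s, which concatenate to the answer.

swsswswsswsswswsswsws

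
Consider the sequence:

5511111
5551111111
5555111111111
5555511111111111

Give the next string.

Reading off run lengths: 5 runs 2, 3, 4, 5; 1 runs 5, 7, 9, 11 — each is linear in n, where the shown terms are n = 2, 3, 4, 5.
Setting n = 6 gives 6, 13 characters in each block.

5555551111111111111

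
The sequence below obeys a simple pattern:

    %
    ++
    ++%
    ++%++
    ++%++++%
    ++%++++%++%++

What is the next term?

++%++++%++%++++%++++%

This is a Fibonacci-style word recurrence s(k) = s(k−1)·s(k−2): e.g. ++·% = ++%.
The next term joins ++%++++%++%++ and ++%++++%.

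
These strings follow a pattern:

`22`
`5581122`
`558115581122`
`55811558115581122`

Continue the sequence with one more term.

Every step adds 55811 at the front: s(k+1) = 55811·s(k).
Applying this once more to 55811558115581122:

5581155811558115581122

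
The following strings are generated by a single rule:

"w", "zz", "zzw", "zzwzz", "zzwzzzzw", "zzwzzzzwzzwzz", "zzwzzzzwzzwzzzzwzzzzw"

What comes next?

zzwzzzzwzzwzzzzwzzzzwzzwzzzzwzzwzz

Each term (from the third on) is the previous term followed by the one before it: term 3 = zz·w = zzw.
So term 8 is zzwzzzzwzzwzzzzwzzzzw·zzwzzzzwzzwzz.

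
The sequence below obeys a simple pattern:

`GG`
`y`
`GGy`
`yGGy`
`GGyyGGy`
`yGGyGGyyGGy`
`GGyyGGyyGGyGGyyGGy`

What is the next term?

This is a Fibonacci-style word recurrence s(k) = s(k−2)·s(k−1): e.g. GG·y = GGy.
The next term joins yGGyGGyyGGy and GGyyGGyyGGyGGyyGGy.

yGGyGGyyGGyGGyyGGyyGGyGGyyGGy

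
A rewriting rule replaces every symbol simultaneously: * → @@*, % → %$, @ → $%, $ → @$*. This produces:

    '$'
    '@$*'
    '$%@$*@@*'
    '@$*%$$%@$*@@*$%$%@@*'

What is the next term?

Rewriting the 20 symbols of @$*%$$%@$*@@*$%$%@@* one by one yields $% @$* @@* %$ @$* @$* %$ $% @$* @@* $% $% @@* @$* %$ @$* %$ $% $% @@*; concatenated:

$%@$*@@*%$@$*@$*%$$%@$*@@*$%$%@@*@$*%$@$*%$$%$%@@*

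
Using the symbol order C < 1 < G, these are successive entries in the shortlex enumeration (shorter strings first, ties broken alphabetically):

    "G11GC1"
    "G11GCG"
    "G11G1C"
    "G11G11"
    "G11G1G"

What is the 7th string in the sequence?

Continuing the enumeration 2 steps past G11G1G: G11G1G → G11GGC → (answer).

G11GG1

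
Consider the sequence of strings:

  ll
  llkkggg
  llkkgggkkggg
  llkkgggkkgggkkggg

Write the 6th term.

llkkgggkkgggkkgggkkgggkkggg

Each term is the previous one with kkggg appended.
From llkkgggkkgggkkggg, 2 further steps: llkkgggkkgggkkggg → llkkgggkkgggkkgggkkggg → (answer).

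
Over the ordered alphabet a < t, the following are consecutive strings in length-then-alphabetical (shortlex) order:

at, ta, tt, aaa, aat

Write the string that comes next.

The successor of aat increments the rightmost position that isn't already t and resets every position after it to a.

ata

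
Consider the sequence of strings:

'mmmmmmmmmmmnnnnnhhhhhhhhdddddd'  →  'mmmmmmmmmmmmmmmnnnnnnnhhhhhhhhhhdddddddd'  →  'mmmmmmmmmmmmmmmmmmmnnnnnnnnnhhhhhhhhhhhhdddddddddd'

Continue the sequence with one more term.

Reading off run lengths: m runs 11, 15, 19; n runs 5, 7, 9; h runs 8, 10, 12; d runs 6, 8, 10 — each is linear in n, where the shown terms are n = 3, 4, 5.
At n = 6 the blocks have lengths 23, 11, 14, 12.

mmmmmmmmmmmmmmmmmmmmmmmnnnnnnnnnnnhhhhhhhhhhhhhhdddddddddddd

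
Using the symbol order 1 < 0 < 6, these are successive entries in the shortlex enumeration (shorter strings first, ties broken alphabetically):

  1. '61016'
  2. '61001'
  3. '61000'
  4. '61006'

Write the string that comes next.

Treat 61006 as a base-3 numeral over the given alphabet and add one, carrying through any trailing 6's.

61061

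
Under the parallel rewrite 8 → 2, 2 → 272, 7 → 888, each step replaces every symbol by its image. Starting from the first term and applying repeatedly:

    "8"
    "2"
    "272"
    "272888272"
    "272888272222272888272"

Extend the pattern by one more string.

272888272222272888272272272272272888272222272888272

Replace each of the 21 characters of 272888272222272888272 in place — 272 888 272 2 2 2 272 888 272 272 272 272 272 888 272 2 2 2 272 888 272 — and concatenate.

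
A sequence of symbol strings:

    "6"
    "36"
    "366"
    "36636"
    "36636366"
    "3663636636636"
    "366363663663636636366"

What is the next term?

3663636636636366363663663636636636

This is a Fibonacci-style word recurrence s(k) = s(k−1)·s(k−2): e.g. 36·6 = 366.
Continuing: 366363663663636636366 · 3663636636636 gives term 8.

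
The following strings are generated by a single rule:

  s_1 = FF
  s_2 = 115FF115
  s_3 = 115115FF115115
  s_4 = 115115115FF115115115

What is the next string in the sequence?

Every step adds 115 to the front and 115 to the end of the previous string.
So the next term is 115·115115115FF115115115·115.

115115115115FF115115115115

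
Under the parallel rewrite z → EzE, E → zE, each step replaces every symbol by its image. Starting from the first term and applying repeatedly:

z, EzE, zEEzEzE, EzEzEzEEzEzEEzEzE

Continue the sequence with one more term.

Rewriting the 17 symbols of EzEzEzEEzEzEEzEzE one by one yields zE EzE zE EzE zE EzE zE zE EzE zE EzE zE zE EzE zE EzE zE; concatenated:

zEEzEzEEzEzEEzEzEzEEzEzEEzEzEzEEzEzEEzEzE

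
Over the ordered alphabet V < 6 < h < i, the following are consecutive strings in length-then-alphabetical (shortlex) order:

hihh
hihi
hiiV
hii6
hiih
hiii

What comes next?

The successor of hiii increments the rightmost position that isn't already i and resets every position after it to V.

iVVV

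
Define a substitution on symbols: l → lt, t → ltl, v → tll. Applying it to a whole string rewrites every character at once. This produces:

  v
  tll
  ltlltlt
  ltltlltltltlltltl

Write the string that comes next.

φ(ltltlltltltlltltl) expands symbol-by-symbol to lt ltl lt ltl lt lt ltl lt ltl lt ltl lt lt ltl lt ltl lt; joining the 17 pieces gives the next term.

ltltlltltlltltltlltltlltltlltltltlltltllt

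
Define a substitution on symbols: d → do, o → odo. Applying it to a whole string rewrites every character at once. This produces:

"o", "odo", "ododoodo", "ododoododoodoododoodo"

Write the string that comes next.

Rewriting the 21 symbols of ododoododoodoododoodo one by one yields odo do odo do odo odo do odo do odo odo do odo odo do odo do odo odo do odo; concatenated:

ododoododoodoododoododoodoododoodoododoododoodoododoodo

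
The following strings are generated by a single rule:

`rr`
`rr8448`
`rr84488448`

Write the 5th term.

rr8448844884488448

Every step adds 8448 to the end: s(k+1) = s(k)·8448.
From rr84488448, 2 further steps: rr84488448 → rr844884488448 → (answer).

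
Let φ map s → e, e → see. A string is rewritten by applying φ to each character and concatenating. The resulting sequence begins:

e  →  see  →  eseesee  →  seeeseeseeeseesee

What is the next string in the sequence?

eseeseeseeeseeseeeseeseeseeeseeseeeseesee

φ(seeeseeseeeseesee) expands symbol-by-symbol to e see see see e see see e see see see e see see e see see; joining the 17 pieces gives the next term.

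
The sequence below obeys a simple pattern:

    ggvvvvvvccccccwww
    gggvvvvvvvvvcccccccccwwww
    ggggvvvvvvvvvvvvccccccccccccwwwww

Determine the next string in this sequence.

Reading off run lengths: g runs 2, 3, 4; v runs 6, 9, 12; c runs 6, 9, 12; w runs 3, 4, 5 — each is linear in n, where the shown terms are n = 2, 3, 4.
Setting n = 5 gives 5, 15, 15, 6 characters in each block.

gggggvvvvvvvvvvvvvvvcccccccccccccccwwwwww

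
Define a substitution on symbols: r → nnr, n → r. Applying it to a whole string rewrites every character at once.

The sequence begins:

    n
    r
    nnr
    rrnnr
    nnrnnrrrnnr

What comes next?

rrnnrrrnnrnnrnnrrrnnr

Expanding nnrnnrrrnnr: n→r, n→r, r→nnr, n→r, n→r, r→nnr, r→nnr, r→nnr, n→r, n→r, r→nnr. Concatenated: r r nnr r r nnr nnr nnr r r nnr.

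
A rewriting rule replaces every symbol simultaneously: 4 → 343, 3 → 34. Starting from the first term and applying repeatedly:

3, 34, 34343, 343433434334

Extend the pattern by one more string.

Apply φ to 343433434334 symbol by symbol: 3→34, 4→343, 3→34, 4→343, 3→34, 3→34, 4→343, 3→34, 4→343, 3→34, 3→34, 4→343; joined: 34 343 34 343 34 34 343 34 343 34 34 343.

34343343433434343343433434343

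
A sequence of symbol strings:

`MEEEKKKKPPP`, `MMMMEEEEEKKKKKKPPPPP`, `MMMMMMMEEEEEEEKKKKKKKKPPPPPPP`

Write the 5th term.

MMMMMMMMMMMMMEEEEEEEEEEEKKKKKKKKKKKKPPPPPPPPPPP

The n-th term is 3n-2 M's then 2n+1 E's then 2n+2 K's then 2n+1 P's (n = 1, 2, …).
Setting n = 5 gives 13, 11, 12, 11 characters in each block.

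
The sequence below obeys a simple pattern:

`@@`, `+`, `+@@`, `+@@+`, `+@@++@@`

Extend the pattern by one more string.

+@@++@@+@@+

Each term (from the third on) is the previous term followed by the one before it: term 3 = +·@@ = +@@.
The next term joins +@@++@@ and +@@+.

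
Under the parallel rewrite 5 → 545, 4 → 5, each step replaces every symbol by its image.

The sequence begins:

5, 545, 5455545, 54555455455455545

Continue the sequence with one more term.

Replace each of the 17 characters of 54555455455455545 in place — 545 5 545 545 545 5 545 545 5 545 545 5 545 545 545 5 545 — and concatenate.

54555455455455545545554554555455455455545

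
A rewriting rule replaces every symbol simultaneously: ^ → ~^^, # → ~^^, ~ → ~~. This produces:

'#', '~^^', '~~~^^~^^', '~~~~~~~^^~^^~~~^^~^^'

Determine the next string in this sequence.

~~~~~~~~~~~~~~~^^~^^~~~^^~^^~~~~~~~^^~^^~~~^^~^^

Replace each of the 20 characters of ~~~~~~~^^~^^~~~^^~^^ in place — ~~ ~~ ~~ ~~ ~~ ~~ ~~ ~^^ ~^^ ~~ ~^^ ~^^ ~~ ~~ ~~ ~^^ ~^^ ~~ ~^^ ~^^ — and concatenate.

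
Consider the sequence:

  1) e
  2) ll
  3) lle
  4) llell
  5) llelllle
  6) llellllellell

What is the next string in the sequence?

From term 3 onward, concatenate the last term with the second-to-last: ll·e = lle, lle·ll = llell, …
So term 7 is llellllellell·llelllle.

llellllellellllelllle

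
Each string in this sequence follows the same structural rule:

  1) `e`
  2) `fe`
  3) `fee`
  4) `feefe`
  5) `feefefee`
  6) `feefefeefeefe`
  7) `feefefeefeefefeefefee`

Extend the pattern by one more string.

Each term (from the third on) is the previous term followed by the one before it: term 3 = fe·e = fee.
The next term joins feefefeefeefefeefefee and feefefeefeefe.

feefefeefeefefeefefeefeefefeefeefe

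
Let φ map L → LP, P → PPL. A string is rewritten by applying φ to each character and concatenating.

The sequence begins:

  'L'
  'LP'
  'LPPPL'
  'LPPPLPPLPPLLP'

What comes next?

LPPPLPPLPPLLPPPLPPLLPPPLPPLLPLPPPL

Applying the rule to each of the 13 symbols of LPPPLPPLPPLLP gives the pieces LP PPL PPL PPL LP PPL PPL LP PPL PPL LP LP PPL, which concatenate to the answer.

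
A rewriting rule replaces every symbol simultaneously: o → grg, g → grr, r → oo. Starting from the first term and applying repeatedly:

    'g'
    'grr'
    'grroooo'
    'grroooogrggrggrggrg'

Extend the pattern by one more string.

Applying the rule to each of the 19 symbols of grroooogrggrggrggrg gives the pieces grr oo oo grg grg grg grg grr oo grr grr oo grr grr oo grr grr oo grr, which concatenate to the answer.

grroooogrggrggrggrggrroogrrgrroogrrgrroogrrgrroogrr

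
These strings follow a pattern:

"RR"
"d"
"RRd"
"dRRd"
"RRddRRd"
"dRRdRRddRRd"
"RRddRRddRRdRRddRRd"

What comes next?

dRRdRRddRRdRRddRRddRRdRRddRRd

Each term (from the third on) is the two preceding terms concatenated in order: term 3 = RR·d = RRd.
The next term joins dRRdRRddRRd and RRddRRddRRdRRddRRd.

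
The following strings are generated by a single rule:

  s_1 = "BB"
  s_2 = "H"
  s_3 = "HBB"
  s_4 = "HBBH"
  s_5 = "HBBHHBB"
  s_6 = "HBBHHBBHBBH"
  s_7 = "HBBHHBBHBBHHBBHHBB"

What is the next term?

This is a Fibonacci-style word recurrence s(k) = s(k−1)·s(k−2): e.g. H·BB = HBB.
Continuing: HBBHHBBHBBHHBBHHBB · HBBHHBBHBBH gives term 8.

HBBHHBBHBBHHBBHHBBHBBHHBBHBBH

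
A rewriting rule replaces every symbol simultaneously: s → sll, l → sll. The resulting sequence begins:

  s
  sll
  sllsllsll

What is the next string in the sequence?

sllsllsllsllsllsllsllsllsll

Apply φ to sllsllsll symbol by symbol: s→sll, l→sll, l→sll, s→sll, l→sll, l→sll, s→sll, l→sll, l→sll; joined: sll sll sll sll sll sll sll sll sll.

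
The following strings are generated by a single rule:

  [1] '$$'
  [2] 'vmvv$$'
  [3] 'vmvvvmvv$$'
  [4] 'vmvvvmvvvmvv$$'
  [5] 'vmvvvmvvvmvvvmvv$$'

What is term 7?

vmvvvmvvvmvvvmvvvmvvvmvv$$

The strings grow by a fixed prefix vmvv each time.
From vmvvvmvvvmvvvmvv$$, 2 further steps: vmvvvmvvvmvvvmvv$$ → vmvvvmvvvmvvvmvvvmvv$$ → (answer).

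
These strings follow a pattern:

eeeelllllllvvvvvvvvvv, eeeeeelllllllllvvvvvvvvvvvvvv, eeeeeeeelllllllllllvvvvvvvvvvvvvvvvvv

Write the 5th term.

Term n consists of 2n-2 e's, followed by 2n+1 l's, followed by 4n-2 v's, where the shown terms are n = 3, 4, 5.
Setting n = 7 gives 12, 15, 26 characters in each block.

eeeeeeeeeeeelllllllllllllllvvvvvvvvvvvvvvvvvvvvvvvvvv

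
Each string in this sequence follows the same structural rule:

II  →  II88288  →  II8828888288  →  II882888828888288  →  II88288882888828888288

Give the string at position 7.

II882888828888288882888828888288

Each term is the previous one with 88288 appended.
From II88288882888828888288, 2 further steps: II88288882888828888288 → II8828888288882888828888288 → (answer).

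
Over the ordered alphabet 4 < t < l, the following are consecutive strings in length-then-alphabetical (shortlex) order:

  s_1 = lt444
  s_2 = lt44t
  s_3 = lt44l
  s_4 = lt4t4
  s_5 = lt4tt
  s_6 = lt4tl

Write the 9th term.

lt4ll

Stepping forward 3 times from lt4tl: lt4tl → lt4l4 → lt4lt, then the target.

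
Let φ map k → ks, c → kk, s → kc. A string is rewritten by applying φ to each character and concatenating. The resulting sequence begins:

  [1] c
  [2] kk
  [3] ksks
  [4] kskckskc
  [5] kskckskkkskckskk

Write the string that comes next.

φ(kskckskkkskckskk) expands symbol-by-symbol to ks kc ks kk ks kc ks ks ks kc ks kk ks kc ks ks; joining the 16 pieces gives the next term.

kskckskkkskckskskskckskkkskcksks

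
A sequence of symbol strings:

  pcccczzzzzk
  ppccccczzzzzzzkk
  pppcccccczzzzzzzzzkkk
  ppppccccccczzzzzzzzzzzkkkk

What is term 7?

Term n consists of n-1 p's, followed by n+2 c's, followed by 2n+1 z's, followed by n-1 k's, where the shown terms are n = 2, 3, 4, 5.
At n = 8 the blocks have lengths 7, 10, 17, 7.

pppppppcccccccccczzzzzzzzzzzzzzzzzkkkkkkk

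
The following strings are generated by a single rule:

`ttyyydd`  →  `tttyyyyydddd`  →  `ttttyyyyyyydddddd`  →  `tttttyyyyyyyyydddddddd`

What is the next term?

ttttttyyyyyyyyyyydddddddddd

Term n consists of n+1 t's, followed by 2n+1 y's, followed by 2n d's (n = 1, 2, …).
For the next term, n = 5, so the run lengths are 6, 11, 10.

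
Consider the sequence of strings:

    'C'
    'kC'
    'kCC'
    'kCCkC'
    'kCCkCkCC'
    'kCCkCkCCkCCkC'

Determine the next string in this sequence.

kCCkCkCCkCCkCkCCkCkCC

From term 3 onward, concatenate the last term with the second-to-last: kC·C = kCC, kCC·kC = kCCkC, …
The next term joins kCCkCkCCkCCkC and kCCkCkCC.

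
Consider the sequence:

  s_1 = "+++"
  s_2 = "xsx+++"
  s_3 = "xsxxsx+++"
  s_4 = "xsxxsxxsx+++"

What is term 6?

Each term is the previous one with xsx prepended.
From xsxxsxxsx+++, 2 further steps: xsxxsxxsx+++ → xsxxsxxsxxsx+++ → (answer).

xsxxsxxsxxsxxsx+++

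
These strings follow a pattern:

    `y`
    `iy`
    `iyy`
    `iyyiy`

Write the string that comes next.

This is a Fibonacci-style word recurrence s(k) = s(k−1)·s(k−2): e.g. iy·y = iyy.
Continuing: iyyiy · iyy gives term 5.

iyyiyiyy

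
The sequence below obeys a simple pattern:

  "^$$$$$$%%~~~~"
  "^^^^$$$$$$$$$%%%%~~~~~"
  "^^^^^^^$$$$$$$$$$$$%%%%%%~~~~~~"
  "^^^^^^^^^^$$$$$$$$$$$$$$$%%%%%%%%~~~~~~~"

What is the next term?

^^^^^^^^^^^^^$$$$$$$$$$$$$$$$$$%%%%%%%%%%~~~~~~~~

The n-th term is 3n-2 ^'s then 3n+3 $'s then 2n %'s then n+3 ~'s (n = 1, 2, …).
For the next term, n = 5, so the run lengths are 13, 18, 10, 8.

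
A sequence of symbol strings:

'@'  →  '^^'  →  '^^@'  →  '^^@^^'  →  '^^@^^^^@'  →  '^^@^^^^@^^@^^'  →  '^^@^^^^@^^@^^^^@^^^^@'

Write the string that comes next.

^^@^^^^@^^@^^^^@^^^^@^^@^^^^@^^@^^

Each term (from the third on) is the previous term followed by the one before it: term 3 = ^^·@ = ^^@.
So term 8 is ^^@^^^^@^^@^^^^@^^^^@·^^@^^^^@^^@^^.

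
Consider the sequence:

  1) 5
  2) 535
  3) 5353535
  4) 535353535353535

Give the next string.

s(k+1) = s(k)·3·s(k) — each term doubles the last with '3' between the halves.
Doubling 535353535353535 with '3' between the halves:

5353535353535353535353535353535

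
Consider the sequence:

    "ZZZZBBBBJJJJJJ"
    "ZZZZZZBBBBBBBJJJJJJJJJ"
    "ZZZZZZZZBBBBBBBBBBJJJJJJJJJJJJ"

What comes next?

Each string has the form Z^{2n} B^{3n-2} J^{3n}, where the shown terms are n = 2, 3, 4.
Setting n = 5 gives 10, 13, 15 characters in each block.

ZZZZZZZZZZBBBBBBBBBBBBBJJJJJJJJJJJJJJJ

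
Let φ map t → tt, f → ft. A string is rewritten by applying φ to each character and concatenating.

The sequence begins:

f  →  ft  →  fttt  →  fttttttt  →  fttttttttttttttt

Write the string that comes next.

Replace each of the 16 characters of fttttttttttttttt in place — ft tt tt tt tt tt tt tt tt tt tt tt tt tt tt tt — and concatenate.

fttttttttttttttttttttttttttttttt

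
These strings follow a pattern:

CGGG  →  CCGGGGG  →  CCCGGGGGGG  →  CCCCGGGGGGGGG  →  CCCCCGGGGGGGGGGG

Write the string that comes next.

CCCCCCGGGGGGGGGGGGG

Reading off run lengths: C runs 1, 2, 3, 4, 5; G runs 3, 5, 7, 9, 11 — each is linear in n (n = 1, 2, …).
For the next term, n = 6, so the run lengths are 6, 13.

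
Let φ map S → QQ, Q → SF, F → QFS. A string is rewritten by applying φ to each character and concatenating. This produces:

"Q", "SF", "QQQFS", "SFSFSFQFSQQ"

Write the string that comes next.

QQQFSQQQFSQQQFSSFQFSQQSFSF

Expanding SFSFSFQFSQQ: S→QQ, F→QFS, S→QQ, F→QFS, S→QQ, F→QFS, Q→SF, F→QFS, S→QQ, Q→SF, Q→SF. Concatenated: QQ QFS QQ QFS QQ QFS SF QFS QQ SF SF.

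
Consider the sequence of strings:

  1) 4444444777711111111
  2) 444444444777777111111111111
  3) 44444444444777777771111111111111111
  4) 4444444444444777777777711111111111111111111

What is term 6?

44444444444444444777777777777771111111111111111111111111111

Each string has the form 4^{2n+3} 7^{2n} 1^{4n}, where the shown terms are n = 2, 3, 4, 5.
At n = 7 the blocks have lengths 17, 14, 28.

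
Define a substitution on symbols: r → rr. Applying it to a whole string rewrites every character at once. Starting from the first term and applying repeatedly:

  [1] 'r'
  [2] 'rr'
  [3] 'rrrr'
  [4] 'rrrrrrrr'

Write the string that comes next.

Expanding rrrrrrrr: r→rr, r→rr, r→rr, r→rr, r→rr, r→rr, r→rr, r→rr. Concatenated: rr rr rr rr rr rr rr rr.

rrrrrrrrrrrrrrrr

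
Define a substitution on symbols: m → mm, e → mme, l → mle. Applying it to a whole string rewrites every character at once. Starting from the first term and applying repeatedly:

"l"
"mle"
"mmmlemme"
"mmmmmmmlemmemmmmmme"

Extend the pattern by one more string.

φ(mmmmmmmlemmemmmmmme) expands symbol-by-symbol to mm mm mm mm mm mm mm mle mme mm mm mme mm mm mm mm mm mm mme; joining the 19 pieces gives the next term.

mmmmmmmmmmmmmmmlemmemmmmmmemmmmmmmmmmmmmme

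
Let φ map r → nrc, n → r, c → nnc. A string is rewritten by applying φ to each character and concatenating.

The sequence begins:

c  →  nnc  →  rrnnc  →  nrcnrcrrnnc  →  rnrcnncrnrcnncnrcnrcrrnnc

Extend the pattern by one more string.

nrcrnrcnncrrnncnrcrnrcnncrrnncrnrcnncrnrcnncnrcnrcrrnnc

φ(rnrcnncrnrcnncnrcnrcrrnnc) expands symbol-by-symbol to nrc r nrc nnc r r nnc nrc r nrc nnc r r nnc r nrc nnc r nrc nnc nrc nrc r r nnc; joining the 25 pieces gives the next term.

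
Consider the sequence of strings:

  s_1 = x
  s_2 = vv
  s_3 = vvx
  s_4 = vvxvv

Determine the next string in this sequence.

Each term (from the third on) is the previous term followed by the one before it: term 3 = vv·x = vvx.
Continuing: vvxvv · vvx gives term 5.

vvxvvvvx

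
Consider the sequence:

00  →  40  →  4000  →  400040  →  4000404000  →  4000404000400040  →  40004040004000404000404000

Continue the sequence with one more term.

400040400040004040004040004000404000400040

From term 3 onward, concatenate the last term with the second-to-last: 40·00 = 4000, 4000·40 = 400040, …
So term 8 is 40004040004000404000404000·4000404000400040.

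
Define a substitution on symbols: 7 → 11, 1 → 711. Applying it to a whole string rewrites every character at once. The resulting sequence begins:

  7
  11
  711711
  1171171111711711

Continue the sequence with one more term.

71171111711711117117117117111171171111711711

Applying the rule to each of the 16 symbols of 1171171111711711 gives the pieces 711 711 11 711 711 11 711 711 711 711 11 711 711 11 711 711, which concatenate to the answer.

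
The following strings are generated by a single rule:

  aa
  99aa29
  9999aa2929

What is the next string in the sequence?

999999aa292929

s(k+1) = 99·s(k)·29, so each term gains 99 as a prefix and 29 as a suffix.
So the next term is 99·9999aa2929·29.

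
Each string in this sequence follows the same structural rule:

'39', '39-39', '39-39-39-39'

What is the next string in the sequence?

Every step duplicates the string with '-' between the halves.
One more doubling of 39-39-39-39 gives the answer.

39-39-39-39-39-39-39-39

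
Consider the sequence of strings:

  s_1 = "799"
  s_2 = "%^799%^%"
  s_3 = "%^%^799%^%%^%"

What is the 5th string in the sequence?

Every step adds %^ to the front and %^% to the end of the previous string.
From %^%^799%^%%^%, 2 further steps: %^%^799%^%%^% → %^%^%^799%^%%^%%^% → (answer).

%^%^%^%^799%^%%^%%^%%^%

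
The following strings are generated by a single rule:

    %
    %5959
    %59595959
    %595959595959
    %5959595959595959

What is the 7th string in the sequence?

The strings grow by a fixed suffix 5959 each time.
From %5959595959595959, 2 further steps: %5959595959595959 → %59595959595959595959 → (answer).

%595959595959595959595959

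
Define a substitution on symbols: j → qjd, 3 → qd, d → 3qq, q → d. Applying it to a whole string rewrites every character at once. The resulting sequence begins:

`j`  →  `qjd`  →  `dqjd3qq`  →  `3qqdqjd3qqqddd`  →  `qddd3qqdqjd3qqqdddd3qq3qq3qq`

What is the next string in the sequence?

Applying the rule to each of the 28 symbols of qddd3qqdqjd3qqqdddd3qq3qq3qq gives the pieces d 3qq 3qq 3qq qd d d 3qq d qjd 3qq qd d d d 3qq 3qq 3qq 3qq qd d d qd d d qd d d, which concatenate to the answer.

d3qq3qq3qqqddd3qqdqjd3qqqdddd3qq3qq3qq3qqqdddqdddqddd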